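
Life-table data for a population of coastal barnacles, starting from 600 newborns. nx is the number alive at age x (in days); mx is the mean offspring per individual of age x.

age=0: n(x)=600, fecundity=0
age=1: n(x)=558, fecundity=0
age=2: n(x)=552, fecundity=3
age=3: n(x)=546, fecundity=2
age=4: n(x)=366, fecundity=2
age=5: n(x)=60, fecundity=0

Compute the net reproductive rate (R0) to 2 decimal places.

lx = nx/n0 = nx/600: 1, 0.93, 0.92, 0.91, 0.61, 0.1
lx·mx by age: 0, 0, 2.76, 1.82, 1.22, 0
R0 = Σ lx·mx = 5.8 → 5.80

5.80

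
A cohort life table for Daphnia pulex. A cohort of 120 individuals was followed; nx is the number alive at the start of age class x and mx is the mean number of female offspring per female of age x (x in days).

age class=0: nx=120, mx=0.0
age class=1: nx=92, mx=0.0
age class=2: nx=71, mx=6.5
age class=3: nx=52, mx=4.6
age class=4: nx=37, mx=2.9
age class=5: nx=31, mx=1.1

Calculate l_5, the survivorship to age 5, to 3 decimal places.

0.258

l_5 = n_5/n_0 = 31/120 = 0.258333… → 0.258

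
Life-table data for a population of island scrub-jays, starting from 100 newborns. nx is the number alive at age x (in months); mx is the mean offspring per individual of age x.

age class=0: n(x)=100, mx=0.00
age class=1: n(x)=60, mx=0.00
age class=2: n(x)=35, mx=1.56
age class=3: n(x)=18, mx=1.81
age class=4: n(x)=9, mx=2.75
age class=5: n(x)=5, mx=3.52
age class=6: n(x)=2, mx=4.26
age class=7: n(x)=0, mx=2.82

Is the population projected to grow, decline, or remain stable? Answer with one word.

growing

lx = nx/n0 = nx/100: 1, 0.6, 0.35, 0.18, 0.09, 0.05, 0.02, 0
R0 = Σ lx·mx = 0 + 0 + 0.546 + 0.3258 + 0.2475 + 0.176 + 0.0852 + 0 = 1.3805
R0 > 1, so the population is growing.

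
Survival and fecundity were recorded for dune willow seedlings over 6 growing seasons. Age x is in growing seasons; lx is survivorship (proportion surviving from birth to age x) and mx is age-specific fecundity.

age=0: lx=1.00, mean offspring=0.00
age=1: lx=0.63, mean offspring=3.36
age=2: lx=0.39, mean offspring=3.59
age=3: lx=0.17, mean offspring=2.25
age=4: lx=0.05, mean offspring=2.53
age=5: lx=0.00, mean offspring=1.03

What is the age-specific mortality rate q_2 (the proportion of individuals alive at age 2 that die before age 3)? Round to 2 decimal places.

0.56

q_2 = (l_2 − l_3) / l_2 = (0.39 − 0.17) / 0.39
     = 0.22 / 0.39 = 0.564103… → 0.56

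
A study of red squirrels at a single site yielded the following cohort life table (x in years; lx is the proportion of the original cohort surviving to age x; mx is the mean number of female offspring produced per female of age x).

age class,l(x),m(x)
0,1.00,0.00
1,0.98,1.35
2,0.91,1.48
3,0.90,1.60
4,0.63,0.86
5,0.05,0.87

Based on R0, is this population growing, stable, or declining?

R0 = Σ lx·mx = 0 + 1.323 + 1.3468 + 1.44 + 0.5418 + 0.0435 = 4.6951
R0 > 1, so the population is growing.

growing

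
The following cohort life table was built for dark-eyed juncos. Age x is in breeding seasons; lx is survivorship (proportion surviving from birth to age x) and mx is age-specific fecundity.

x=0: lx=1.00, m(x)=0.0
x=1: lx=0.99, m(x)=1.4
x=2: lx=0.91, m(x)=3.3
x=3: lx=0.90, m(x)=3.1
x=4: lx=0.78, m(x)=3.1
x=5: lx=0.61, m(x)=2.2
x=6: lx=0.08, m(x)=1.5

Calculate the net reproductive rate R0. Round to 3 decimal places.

11.059

lx·mx by age: 0, 1.386, 3.003, 2.79, 2.418, 1.342, 0.12
R0 = Σ lx·mx = 11.059 → 11.059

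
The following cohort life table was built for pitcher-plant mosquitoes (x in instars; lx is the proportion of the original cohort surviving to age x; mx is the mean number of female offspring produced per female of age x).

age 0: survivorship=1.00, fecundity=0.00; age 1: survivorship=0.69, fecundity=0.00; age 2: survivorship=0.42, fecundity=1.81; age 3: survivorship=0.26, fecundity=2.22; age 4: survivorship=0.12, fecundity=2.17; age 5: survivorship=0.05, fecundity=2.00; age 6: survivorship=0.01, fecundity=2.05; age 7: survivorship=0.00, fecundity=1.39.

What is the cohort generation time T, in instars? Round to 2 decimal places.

lx·mx: 0, 0, 0.7602, 0.5772, 0.2604, 0.1, 0.0205, 0 → R0 = 1.7183
x·lx·mx: 0, 0, 1.5204, 1.7316, 1.0416, 0.5, 0.123, 0 → Σ = 4.9166
T = 4.9166 / 1.7183 = 2.861316… → 2.86

2.86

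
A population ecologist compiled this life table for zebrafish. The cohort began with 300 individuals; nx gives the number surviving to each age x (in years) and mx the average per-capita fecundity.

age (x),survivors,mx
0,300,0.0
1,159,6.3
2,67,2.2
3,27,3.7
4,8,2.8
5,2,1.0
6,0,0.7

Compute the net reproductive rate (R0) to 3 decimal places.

lx = nx/n0 = nx/300: 1, 0.53, 0.22333…, 0.09, 0.02667…, 0.00667…, 0
lx·mx by age: 0, 3.339, 0.491333…, 0.333, 0.074667…, 0.006667…, 0
R0 = Σ lx·mx = 4.244667… → 4.245

4.245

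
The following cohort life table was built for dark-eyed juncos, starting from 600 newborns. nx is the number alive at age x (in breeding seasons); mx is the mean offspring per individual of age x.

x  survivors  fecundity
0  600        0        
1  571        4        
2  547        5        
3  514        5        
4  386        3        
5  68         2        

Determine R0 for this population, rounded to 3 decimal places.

lx = nx/n0 = nx/600: 1, 0.95167…, 0.91167…, 0.85667…, 0.64333…, 0.11333…
lx·mx by age: 0, 3.806667…, 4.558333…, 4.283333…, 1.93…, 0.226667…
R0 = Σ lx·mx = 14.805… → 14.805

14.805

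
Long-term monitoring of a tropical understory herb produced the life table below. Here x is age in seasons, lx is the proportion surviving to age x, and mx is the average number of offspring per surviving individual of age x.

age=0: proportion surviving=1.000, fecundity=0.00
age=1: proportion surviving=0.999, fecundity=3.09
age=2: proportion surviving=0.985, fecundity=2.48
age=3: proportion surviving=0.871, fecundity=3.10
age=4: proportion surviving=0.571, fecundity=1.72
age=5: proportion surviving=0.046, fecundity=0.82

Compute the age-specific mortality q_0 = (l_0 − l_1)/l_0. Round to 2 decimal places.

0.00

q_0 = (l_0 − l_1) / l_0 = (1 − 0.999) / 1
     = 0.001 / 1 = 0.001 → 0.00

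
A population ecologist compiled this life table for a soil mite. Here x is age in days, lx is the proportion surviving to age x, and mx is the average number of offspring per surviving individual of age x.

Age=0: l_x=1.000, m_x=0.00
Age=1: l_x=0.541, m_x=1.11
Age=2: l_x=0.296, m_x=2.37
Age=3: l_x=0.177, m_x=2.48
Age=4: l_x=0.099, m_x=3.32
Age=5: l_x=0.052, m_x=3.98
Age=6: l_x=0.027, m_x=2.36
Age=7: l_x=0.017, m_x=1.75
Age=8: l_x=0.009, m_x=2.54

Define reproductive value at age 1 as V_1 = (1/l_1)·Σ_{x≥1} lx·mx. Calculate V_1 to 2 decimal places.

lx·mx for x ≥ 1: 0.60051, 0.70152, 0.43896, 0.32868, 0.20696, 0.06372, 0.02975, 0.02286 → sum = 2.39296
V_1 = 2.39296 / l_1 = 2.39296 / 0.541 = 4.423216… → 4.42

4.42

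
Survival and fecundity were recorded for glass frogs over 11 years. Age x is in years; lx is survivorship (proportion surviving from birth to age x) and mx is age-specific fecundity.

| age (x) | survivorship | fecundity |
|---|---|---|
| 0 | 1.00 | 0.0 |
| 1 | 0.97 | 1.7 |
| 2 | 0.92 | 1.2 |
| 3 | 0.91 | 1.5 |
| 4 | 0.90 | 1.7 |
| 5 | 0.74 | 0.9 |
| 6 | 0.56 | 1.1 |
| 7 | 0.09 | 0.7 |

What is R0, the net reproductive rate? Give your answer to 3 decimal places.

6.993

lx·mx by age: 0, 1.649, 1.104, 1.365, 1.53, 0.666, 0.616, 0.063
R0 = Σ lx·mx = 6.993 → 6.993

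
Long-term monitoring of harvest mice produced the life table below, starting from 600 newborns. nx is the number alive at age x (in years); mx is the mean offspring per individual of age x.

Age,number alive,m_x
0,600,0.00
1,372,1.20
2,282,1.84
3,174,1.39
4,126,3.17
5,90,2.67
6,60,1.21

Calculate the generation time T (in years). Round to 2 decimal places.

2.84

lx = nx/n0 = nx/600: 1, 0.62, 0.47, 0.29, 0.21, 0.15, 0.1
lx·mx: 0, 0.744, 0.8648, 0.4031, 0.6657, 0.4005, 0.121 → R0 = 3.1991
x·lx·mx: 0, 0.744, 1.7296, 1.2093, 2.6628, 2.0025, 0.726 → Σ = 9.0742
T = 9.0742 / 3.1991 = 2.836485… → 2.84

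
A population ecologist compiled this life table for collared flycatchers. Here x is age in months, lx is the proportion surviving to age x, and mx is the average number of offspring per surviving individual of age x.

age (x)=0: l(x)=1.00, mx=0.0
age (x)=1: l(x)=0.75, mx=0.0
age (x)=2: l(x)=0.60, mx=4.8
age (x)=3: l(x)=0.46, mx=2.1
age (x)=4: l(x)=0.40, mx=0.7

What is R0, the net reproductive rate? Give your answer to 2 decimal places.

lx·mx by age: 0, 0, 2.88, 0.966, 0.28
R0 = Σ lx·mx = 4.126 → 4.13

4.13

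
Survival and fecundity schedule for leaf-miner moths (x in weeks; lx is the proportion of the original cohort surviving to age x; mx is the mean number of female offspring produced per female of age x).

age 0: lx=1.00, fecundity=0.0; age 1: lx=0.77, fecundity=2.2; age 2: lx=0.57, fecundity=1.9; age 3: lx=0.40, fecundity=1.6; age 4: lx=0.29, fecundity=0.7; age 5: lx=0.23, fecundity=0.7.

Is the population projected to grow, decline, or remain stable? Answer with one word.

growing

R0 = Σ lx·mx = 0 + 1.694 + 1.083 + 0.64 + 0.203 + 0.161 = 3.781
R0 > 1, so the population is growing.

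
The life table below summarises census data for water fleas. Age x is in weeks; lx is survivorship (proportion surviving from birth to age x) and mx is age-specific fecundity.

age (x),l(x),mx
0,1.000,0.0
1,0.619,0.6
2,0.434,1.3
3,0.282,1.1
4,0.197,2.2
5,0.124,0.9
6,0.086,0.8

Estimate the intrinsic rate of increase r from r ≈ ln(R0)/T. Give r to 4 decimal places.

R0 = Σ lx·mx = 0 + 0.3714 + 0.5642 + 0.3102 + 0.4334 + 0.1116 + 0.0688 = 1.8596
Σ x·lx·mx = 5.1348; T = 5.1348/1.8596 = 2.76124…
r ≈ ln(R0)/T = ln(1.8596)/2.76124… = 0.224668… → 0.2247

0.2247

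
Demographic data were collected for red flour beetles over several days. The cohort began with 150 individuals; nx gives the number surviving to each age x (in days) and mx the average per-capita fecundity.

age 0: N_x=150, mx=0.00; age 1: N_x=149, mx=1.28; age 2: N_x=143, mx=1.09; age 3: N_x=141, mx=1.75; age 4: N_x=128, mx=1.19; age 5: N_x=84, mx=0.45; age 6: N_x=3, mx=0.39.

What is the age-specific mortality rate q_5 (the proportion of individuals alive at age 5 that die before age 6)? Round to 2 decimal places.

0.96

lx = nx/n0 = nx/150: 1, 0.99333…, 0.95333…, 0.94, 0.85333…, 0.56, 0.02
q_5 = (l_5 − l_6) / l_5 = (0.56 − 0.02) / 0.56
     = 0.54 / 0.56 = 0.964286… → 0.96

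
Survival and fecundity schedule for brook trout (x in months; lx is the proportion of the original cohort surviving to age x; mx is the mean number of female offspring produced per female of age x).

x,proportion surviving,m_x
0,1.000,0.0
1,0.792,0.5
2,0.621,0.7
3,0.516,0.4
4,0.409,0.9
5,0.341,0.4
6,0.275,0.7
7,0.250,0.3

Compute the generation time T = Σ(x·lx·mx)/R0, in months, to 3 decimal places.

lx·mx: 0, 0.396, 0.4347, 0.2064, 0.3681, 0.1364, 0.1925, 0.075 → R0 = 1.8091
x·lx·mx: 0, 0.396, 0.8694, 0.6192, 1.4724, 0.682, 1.155, 0.525 → Σ = 5.719
T = 5.719 / 1.8091 = 3.16124… → 3.161

3.161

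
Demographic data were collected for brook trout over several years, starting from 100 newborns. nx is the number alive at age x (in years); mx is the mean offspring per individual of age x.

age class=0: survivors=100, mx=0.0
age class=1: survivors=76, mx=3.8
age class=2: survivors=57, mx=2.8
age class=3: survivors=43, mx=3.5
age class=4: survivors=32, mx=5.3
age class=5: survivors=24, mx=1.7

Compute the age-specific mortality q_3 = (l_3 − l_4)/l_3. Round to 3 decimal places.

0.256

lx = nx/n0 = nx/100: 1, 0.76, 0.57, 0.43, 0.32, 0.24
q_3 = (l_3 − l_4) / l_3 = (0.43 − 0.32) / 0.43
     = 0.11 / 0.43 = 0.255814… → 0.256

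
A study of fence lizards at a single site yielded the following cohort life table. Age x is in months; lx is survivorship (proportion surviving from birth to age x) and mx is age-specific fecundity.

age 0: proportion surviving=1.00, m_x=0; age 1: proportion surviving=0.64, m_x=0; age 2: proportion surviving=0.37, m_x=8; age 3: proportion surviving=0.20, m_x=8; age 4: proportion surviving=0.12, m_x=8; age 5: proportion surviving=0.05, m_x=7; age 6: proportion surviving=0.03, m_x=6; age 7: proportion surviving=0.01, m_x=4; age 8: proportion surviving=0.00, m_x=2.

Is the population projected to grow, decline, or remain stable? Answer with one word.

growing

R0 = Σ lx·mx = 0 + 0 + 2.96 + 1.6 + 0.96 + 0.35 + 0.18 + 0.04 + 0 = 6.09
R0 > 1, so the population is growing.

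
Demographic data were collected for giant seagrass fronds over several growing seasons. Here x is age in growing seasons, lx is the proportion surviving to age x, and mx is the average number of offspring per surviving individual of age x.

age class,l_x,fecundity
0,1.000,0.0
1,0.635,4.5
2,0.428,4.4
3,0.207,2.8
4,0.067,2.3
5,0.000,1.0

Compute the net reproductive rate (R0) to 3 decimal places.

5.474

lx·mx by age: 0, 2.8575, 1.8832, 0.5796, 0.1541, 0
R0 = Σ lx·mx = 5.4744 → 5.474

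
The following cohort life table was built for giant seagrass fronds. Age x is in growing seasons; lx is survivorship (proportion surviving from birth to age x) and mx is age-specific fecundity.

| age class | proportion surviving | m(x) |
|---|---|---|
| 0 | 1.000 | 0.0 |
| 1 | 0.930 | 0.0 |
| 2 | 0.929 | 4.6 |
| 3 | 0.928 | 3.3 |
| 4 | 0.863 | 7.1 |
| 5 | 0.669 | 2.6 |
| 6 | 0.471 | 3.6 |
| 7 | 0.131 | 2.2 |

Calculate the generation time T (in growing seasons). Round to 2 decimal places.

3.67

lx·mx: 0, 0, 4.2734, 3.0624, 6.1273, 1.7394, 1.6956, 0.2882 → R0 = 17.1863
x·lx·mx: 0, 0, 8.5468, 9.1872, 24.5092, 8.697, 10.1736, 2.0174 → Σ = 63.1312
T = 63.1312 / 17.1863 = 3.673344… → 3.67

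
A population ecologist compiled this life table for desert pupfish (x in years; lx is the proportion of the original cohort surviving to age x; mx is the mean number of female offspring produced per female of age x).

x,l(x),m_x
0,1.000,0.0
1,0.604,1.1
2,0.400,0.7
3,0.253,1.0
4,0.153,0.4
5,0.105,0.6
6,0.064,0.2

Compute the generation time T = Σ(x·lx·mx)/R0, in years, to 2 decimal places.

1.96

lx·mx: 0, 0.6644, 0.28, 0.253, 0.0612, 0.063, 0.0128 → R0 = 1.3344
x·lx·mx: 0, 0.6644, 0.56, 0.759, 0.2448, 0.315, 0.0768 → Σ = 2.62
T = 2.62 / 1.3344 = 1.963429… → 1.96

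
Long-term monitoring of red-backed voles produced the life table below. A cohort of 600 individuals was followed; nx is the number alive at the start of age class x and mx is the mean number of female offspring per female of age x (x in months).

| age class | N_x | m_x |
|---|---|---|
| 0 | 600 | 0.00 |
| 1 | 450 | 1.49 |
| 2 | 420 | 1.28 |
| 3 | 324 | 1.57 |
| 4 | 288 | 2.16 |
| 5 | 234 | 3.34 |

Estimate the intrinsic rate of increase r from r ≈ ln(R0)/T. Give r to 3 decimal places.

lx = nx/n0 = nx/600: 1, 0.75, 0.7, 0.54, 0.48, 0.39
R0 = Σ lx·mx = 0 + 1.1175 + 0.896 + 0.8478 + 1.0368 + 1.3026 = 5.2007
Σ x·lx·mx = 16.1131; T = 16.1131/5.2007 = 3.09826…
r ≈ ln(R0)/T = ln(5.2007)/3.09826… = 0.53217… → 0.532

0.532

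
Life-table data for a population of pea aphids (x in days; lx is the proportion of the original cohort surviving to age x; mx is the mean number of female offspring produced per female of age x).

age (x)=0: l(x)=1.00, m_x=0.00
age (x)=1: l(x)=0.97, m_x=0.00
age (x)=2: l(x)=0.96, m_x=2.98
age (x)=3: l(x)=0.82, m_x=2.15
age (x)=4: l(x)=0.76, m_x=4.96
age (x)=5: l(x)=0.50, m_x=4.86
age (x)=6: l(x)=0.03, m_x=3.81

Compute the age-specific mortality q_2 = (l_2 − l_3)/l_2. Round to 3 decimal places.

q_2 = (l_2 − l_3) / l_2 = (0.96 − 0.82) / 0.96
     = 0.14 / 0.96 = 0.145833… → 0.146

0.146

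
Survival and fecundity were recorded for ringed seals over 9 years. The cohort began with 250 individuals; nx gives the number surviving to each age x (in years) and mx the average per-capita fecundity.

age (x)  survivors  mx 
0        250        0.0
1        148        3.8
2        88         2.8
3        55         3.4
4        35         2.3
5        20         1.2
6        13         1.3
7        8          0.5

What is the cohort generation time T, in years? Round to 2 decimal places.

1.95

lx = nx/n0 = nx/250: 1, 0.592, 0.352, 0.22, 0.14, 0.08, 0.052, 0.032
lx·mx: 0, 2.2496, 0.9856, 0.748, 0.322, 0.096, 0.0676, 0.016 → R0 = 4.4848
x·lx·mx: 0, 2.2496, 1.9712, 2.244, 1.288, 0.48, 0.4056, 0.112 → Σ = 8.7504
T = 8.7504 / 4.4848 = 1.951124… → 1.95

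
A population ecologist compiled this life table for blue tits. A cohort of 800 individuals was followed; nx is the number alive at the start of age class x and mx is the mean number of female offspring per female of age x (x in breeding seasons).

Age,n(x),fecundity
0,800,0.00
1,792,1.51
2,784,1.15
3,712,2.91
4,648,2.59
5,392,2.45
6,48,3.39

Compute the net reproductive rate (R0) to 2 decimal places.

8.71

lx = nx/n0 = nx/800: 1, 0.99, 0.98, 0.89, 0.81, 0.49, 0.06
lx·mx by age: 0, 1.4949, 1.127, 2.5899, 2.0979, 1.2005, 0.2034
R0 = Σ lx·mx = 8.7136 → 8.71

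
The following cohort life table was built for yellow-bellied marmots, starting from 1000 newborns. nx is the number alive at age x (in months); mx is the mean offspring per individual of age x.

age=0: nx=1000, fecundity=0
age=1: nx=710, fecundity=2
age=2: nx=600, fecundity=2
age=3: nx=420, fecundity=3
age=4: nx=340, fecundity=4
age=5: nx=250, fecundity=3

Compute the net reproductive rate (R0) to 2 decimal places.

5.99

lx = nx/n0 = nx/1000: 1, 0.71, 0.6, 0.42, 0.34, 0.25
lx·mx by age: 0, 1.42, 1.2, 1.26, 1.36, 0.75
R0 = Σ lx·mx = 5.99 → 5.99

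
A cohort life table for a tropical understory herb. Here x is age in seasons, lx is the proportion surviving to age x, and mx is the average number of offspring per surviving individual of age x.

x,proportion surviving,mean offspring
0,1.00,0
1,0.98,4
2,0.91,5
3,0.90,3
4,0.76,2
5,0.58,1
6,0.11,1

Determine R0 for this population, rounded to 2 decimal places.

13.38

lx·mx by age: 0, 3.92, 4.55, 2.7, 1.52, 0.58, 0.11
R0 = Σ lx·mx = 13.38 → 13.38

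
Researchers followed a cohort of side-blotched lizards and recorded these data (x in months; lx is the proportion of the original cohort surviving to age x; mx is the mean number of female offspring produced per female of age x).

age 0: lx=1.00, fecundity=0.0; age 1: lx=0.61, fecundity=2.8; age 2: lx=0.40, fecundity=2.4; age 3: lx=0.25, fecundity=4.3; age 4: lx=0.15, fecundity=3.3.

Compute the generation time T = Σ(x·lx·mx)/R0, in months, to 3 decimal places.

lx·mx: 0, 1.708, 0.96, 1.075, 0.495 → R0 = 4.238
x·lx·mx: 0, 1.708, 1.92, 3.225, 1.98 → Σ = 8.833
T = 8.833 / 4.238 = 2.084238… → 2.084

2.084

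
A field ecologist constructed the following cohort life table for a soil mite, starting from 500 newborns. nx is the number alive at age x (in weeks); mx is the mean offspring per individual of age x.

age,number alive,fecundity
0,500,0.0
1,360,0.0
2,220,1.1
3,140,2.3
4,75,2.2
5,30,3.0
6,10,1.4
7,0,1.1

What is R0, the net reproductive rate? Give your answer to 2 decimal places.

lx = nx/n0 = nx/500: 1, 0.72, 0.44, 0.28, 0.15, 0.06, 0.02, 0
lx·mx by age: 0, 0, 0.484, 0.644, 0.33, 0.18, 0.028, 0
R0 = Σ lx·mx = 1.666 → 1.67

1.67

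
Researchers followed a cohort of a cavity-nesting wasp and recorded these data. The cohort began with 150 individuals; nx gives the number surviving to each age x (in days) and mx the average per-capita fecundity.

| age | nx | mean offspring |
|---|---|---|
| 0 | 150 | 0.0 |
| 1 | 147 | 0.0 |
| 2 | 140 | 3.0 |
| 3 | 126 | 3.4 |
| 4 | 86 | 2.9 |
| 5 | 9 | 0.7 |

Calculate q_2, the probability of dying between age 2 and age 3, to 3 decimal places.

0.100

lx = nx/n0 = nx/150: 1, 0.98, 0.93333…, 0.84, 0.57333…, 0.06
q_2 = (l_2 − l_3) / l_2 = (0.933333… − 0.84) / 0.933333…
     = 0.093333… / 0.933333… = 0.1… → 0.100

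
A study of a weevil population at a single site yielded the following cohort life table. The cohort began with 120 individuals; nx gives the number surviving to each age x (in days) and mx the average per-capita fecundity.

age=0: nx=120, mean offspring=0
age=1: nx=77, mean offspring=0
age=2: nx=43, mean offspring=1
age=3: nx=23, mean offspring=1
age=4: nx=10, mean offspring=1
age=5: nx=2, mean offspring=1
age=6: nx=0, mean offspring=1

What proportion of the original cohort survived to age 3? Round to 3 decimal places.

0.192

l_3 = n_3/n_0 = 23/120 = 0.191667… → 0.192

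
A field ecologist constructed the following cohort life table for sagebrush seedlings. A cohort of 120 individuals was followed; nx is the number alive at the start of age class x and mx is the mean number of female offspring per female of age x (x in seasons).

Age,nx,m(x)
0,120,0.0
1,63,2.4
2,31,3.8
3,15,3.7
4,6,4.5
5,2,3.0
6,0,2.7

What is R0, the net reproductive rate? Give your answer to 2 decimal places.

2.98

lx = nx/n0 = nx/120: 1, 0.525, 0.25833…, 0.125, 0.05, 0.01667…, 0
lx·mx by age: 0, 1.26, 0.981667…, 0.4625, 0.225, 0.05…, 0
R0 = Σ lx·mx = 2.979167… → 2.98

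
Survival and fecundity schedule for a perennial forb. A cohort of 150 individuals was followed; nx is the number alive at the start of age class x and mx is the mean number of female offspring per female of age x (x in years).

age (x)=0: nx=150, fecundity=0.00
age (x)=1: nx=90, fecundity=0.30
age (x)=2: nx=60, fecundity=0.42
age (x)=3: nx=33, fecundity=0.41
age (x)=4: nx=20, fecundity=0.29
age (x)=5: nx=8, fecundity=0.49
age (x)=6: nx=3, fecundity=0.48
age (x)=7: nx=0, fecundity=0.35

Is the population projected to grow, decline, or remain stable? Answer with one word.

lx = nx/n0 = nx/150: 1, 0.6, 0.4, 0.22, 0.13333…, 0.05333…, 0.02, 0
R0 = Σ lx·mx = 0 + 0.18 + 0.168 + 0.0902 + 0.038667… + 0.026133… + 0.0096 + 0 = 0.5126…
R0 < 1, so the population is declining.

declining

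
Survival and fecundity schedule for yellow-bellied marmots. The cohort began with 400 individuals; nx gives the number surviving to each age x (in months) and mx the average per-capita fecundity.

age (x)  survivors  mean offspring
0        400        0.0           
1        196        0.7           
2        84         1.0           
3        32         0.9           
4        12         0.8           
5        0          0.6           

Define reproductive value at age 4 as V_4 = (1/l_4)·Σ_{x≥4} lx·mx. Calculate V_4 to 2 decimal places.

lx = nx/n0 = nx/400: 1, 0.49, 0.21, 0.08, 0.03, 0
lx·mx for x ≥ 4: 0.024, 0 → sum = 0.024
V_4 = 0.024 / l_4 = 0.024 / 0.03 = 0.8 → 0.80

0.80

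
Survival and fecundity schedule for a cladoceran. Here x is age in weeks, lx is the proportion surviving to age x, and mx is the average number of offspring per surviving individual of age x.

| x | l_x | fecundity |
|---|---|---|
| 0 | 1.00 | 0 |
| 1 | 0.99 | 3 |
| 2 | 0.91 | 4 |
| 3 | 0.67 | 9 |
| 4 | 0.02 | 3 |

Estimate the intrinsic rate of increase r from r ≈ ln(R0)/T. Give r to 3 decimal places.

R0 = Σ lx·mx = 0 + 2.97 + 3.64 + 6.03 + 0.06 = 12.7
Σ x·lx·mx = 28.58; T = 28.58/12.7 = 2.25039…
r ≈ ln(R0)/T = ln(12.7)/2.25039… = 1.1294… → 1.129

1.129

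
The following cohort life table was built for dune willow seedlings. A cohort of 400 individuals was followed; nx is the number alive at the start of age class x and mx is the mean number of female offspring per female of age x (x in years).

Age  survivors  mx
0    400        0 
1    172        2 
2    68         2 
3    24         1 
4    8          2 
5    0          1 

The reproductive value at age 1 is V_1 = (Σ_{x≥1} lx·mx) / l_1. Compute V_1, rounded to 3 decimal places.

3.023

lx = nx/n0 = nx/400: 1, 0.43, 0.17, 0.06, 0.02, 0
lx·mx for x ≥ 1: 0.86, 0.34, 0.06, 0.04, 0 → sum = 1.3
V_1 = 1.3 / l_1 = 1.3 / 0.43 = 3.023256… → 3.023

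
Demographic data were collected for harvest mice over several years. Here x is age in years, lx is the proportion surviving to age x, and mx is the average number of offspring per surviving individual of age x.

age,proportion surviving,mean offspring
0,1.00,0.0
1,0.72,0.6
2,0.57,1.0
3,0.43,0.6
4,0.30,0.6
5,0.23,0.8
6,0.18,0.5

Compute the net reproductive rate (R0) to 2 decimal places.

1.71

lx·mx by age: 0, 0.432, 0.57, 0.258, 0.18, 0.184, 0.09
R0 = Σ lx·mx = 1.714 → 1.71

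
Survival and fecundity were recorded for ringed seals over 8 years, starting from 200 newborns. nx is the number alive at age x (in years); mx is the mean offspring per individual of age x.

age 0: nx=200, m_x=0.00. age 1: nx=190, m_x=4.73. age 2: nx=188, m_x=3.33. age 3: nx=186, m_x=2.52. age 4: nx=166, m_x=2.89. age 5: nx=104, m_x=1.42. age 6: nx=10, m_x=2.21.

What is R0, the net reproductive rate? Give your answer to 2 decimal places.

lx = nx/n0 = nx/200: 1, 0.95, 0.94, 0.93, 0.83, 0.52, 0.05
lx·mx by age: 0, 4.4935, 3.1302, 2.3436, 2.3987, 0.7384, 0.1105
R0 = Σ lx·mx = 13.2149 → 13.21

13.21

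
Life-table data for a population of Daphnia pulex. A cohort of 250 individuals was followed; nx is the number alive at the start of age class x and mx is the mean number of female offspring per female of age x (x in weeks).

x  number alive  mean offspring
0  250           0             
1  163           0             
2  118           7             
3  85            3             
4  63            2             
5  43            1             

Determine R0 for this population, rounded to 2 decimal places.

5.00

lx = nx/n0 = nx/250: 1, 0.652, 0.472, 0.34, 0.252, 0.172
lx·mx by age: 0, 0, 3.304, 1.02, 0.504, 0.172
R0 = Σ lx·mx = 5 → 5.00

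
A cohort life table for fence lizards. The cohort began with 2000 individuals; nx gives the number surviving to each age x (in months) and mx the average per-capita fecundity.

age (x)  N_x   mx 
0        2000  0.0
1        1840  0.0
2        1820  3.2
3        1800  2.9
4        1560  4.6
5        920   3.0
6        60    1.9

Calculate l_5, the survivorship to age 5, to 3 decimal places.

0.460

l_5 = n_5/n_0 = 920/2000 = 0.46 → 0.460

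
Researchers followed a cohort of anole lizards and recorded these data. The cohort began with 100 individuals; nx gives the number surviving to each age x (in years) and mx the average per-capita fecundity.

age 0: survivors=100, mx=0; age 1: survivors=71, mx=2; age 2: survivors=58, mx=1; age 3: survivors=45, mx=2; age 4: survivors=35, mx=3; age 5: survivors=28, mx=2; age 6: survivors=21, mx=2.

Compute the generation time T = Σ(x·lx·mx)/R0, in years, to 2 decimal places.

lx = nx/n0 = nx/100: 1, 0.71, 0.58, 0.45, 0.35, 0.28, 0.21
lx·mx: 0, 1.42, 0.58, 0.9, 1.05, 0.56, 0.42 → R0 = 4.93
x·lx·mx: 0, 1.42, 1.16, 2.7, 4.2, 2.8, 2.52 → Σ = 14.8
T = 14.8 / 4.93 = 3.002028… → 3.00

3.00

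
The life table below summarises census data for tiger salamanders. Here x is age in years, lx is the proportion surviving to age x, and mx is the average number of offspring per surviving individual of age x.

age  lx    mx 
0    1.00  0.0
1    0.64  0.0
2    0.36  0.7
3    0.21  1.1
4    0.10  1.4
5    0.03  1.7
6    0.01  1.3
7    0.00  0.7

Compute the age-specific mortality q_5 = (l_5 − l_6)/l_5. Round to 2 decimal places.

q_5 = (l_5 − l_6) / l_5 = (0.03 − 0.01) / 0.03
     = 0.02 / 0.03 = 0.666667… → 0.67

0.67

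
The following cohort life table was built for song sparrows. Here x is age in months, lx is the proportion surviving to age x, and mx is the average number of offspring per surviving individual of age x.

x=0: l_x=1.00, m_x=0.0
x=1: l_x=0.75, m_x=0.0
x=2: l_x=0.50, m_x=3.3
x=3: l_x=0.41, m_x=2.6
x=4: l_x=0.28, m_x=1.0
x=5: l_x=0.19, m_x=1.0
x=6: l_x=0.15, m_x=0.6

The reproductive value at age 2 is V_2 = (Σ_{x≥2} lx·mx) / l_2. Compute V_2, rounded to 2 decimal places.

6.55

lx·mx for x ≥ 2: 1.65, 1.066, 0.28, 0.19, 0.09 → sum = 3.276
V_2 = 3.276 / l_2 = 3.276 / 0.5 = 6.552 → 6.55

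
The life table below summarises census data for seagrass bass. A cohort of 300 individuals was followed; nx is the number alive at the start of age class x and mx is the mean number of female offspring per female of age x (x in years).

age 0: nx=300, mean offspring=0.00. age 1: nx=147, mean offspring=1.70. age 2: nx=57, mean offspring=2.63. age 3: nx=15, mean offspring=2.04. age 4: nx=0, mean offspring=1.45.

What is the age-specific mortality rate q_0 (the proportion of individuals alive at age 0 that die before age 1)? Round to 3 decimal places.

lx = nx/n0 = nx/300: 1, 0.49, 0.19, 0.05, 0
q_0 = (l_0 − l_1) / l_0 = (1 − 0.49) / 1
     = 0.51 / 1 = 0.51 → 0.510

0.510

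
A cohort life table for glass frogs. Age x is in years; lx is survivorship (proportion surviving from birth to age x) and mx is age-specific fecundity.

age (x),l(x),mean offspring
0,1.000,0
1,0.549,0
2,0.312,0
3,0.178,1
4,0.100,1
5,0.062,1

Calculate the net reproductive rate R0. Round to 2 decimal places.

0.34

lx·mx by age: 0, 0, 0, 0.178, 0.1, 0.062
R0 = Σ lx·mx = 0.34 → 0.34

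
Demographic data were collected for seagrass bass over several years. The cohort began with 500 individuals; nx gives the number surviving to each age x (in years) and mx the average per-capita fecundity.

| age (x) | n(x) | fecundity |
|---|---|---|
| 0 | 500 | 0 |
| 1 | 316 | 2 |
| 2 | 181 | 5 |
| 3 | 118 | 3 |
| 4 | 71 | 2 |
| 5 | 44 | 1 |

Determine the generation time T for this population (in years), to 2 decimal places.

lx = nx/n0 = nx/500: 1, 0.632, 0.362, 0.236, 0.142, 0.088
lx·mx: 0, 1.264, 1.81, 0.708, 0.284, 0.088 → R0 = 4.154
x·lx·mx: 0, 1.264, 3.62, 2.124, 1.136, 0.44 → Σ = 8.584
T = 8.584 / 4.154 = 2.066442… → 2.07

2.07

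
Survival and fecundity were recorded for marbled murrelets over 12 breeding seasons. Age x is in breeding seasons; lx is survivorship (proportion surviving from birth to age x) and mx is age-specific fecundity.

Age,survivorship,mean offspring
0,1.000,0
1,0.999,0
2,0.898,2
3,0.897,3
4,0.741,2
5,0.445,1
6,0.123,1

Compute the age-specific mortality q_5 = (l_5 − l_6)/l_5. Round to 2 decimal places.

0.72

q_5 = (l_5 − l_6) / l_5 = (0.445 − 0.123) / 0.445
     = 0.322 / 0.445 = 0.723596… → 0.72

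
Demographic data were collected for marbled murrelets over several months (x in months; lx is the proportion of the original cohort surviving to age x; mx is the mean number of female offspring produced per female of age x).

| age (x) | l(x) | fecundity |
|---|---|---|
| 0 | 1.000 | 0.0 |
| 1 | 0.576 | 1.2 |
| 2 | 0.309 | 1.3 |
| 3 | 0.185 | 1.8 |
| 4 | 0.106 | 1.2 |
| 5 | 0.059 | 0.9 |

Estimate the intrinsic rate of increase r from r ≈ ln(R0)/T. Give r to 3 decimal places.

0.233

R0 = Σ lx·mx = 0 + 0.6912 + 0.4017 + 0.333 + 0.1272 + 0.0531 = 1.6062
Σ x·lx·mx = 3.2679; T = 3.2679/1.6062 = 2.03455…
r ≈ ln(R0)/T = ln(1.6062)/2.03455… = 0.23291… → 0.233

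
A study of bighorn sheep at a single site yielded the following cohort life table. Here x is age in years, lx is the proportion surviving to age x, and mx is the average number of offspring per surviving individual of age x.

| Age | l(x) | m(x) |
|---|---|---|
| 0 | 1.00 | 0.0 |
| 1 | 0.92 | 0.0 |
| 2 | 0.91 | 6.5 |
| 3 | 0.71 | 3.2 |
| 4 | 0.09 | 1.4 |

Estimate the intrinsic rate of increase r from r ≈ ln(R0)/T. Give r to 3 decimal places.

0.919

R0 = Σ lx·mx = 0 + 0 + 5.915 + 2.272 + 0.126 = 8.313
Σ x·lx·mx = 19.15; T = 19.15/8.313 = 2.30362…
r ≈ ln(R0)/T = ln(8.313)/2.30362… = 0.91934… → 0.919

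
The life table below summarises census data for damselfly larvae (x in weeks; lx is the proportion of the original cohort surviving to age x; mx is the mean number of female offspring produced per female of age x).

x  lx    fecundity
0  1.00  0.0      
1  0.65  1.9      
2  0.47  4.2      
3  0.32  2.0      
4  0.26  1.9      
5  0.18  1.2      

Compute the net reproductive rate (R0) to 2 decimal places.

4.56

lx·mx by age: 0, 1.235, 1.974, 0.64, 0.494, 0.216
R0 = Σ lx·mx = 4.559 → 4.56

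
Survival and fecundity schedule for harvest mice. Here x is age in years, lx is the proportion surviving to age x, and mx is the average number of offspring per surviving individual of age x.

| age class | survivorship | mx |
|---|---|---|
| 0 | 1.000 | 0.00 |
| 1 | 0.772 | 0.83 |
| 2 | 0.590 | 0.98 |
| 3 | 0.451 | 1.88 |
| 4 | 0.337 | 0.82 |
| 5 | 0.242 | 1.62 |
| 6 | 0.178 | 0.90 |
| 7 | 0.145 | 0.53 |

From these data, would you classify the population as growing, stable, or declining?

R0 = Σ lx·mx = 0 + 0.64076 + 0.5782 + 0.84788 + 0.27634 + 0.39204 + 0.1602 + 0.07685 = 2.97227
R0 > 1, so the population is growing.

growing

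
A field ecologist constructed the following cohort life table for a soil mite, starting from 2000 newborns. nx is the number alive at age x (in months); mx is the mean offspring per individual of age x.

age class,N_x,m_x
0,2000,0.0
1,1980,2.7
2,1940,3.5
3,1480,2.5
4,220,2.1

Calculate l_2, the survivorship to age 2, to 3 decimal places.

l_2 = n_2/n_0 = 1940/2000 = 0.97 → 0.970

0.970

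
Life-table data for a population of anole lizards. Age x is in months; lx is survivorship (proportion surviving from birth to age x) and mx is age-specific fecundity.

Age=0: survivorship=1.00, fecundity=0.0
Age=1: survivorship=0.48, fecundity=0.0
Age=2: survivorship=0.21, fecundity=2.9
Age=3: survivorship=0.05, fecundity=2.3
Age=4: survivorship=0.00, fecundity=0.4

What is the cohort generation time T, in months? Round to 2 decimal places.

lx·mx: 0, 0, 0.609, 0.115, 0 → R0 = 0.724
x·lx·mx: 0, 0, 1.218, 0.345, 0 → Σ = 1.563
T = 1.563 / 0.724 = 2.15884… → 2.16

2.16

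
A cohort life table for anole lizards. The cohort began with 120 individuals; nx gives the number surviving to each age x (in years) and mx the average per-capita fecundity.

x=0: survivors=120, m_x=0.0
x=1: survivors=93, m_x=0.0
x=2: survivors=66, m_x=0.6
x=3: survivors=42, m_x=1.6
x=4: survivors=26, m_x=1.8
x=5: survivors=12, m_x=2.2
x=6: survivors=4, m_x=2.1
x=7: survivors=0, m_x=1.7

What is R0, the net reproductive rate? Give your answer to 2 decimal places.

lx = nx/n0 = nx/120: 1, 0.775, 0.55, 0.35, 0.21667…, 0.1, 0.03333…, 0
lx·mx by age: 0, 0, 0.33, 0.56, 0.39…, 0.22, 0.07…, 0
R0 = Σ lx·mx = 1.57… → 1.57

1.57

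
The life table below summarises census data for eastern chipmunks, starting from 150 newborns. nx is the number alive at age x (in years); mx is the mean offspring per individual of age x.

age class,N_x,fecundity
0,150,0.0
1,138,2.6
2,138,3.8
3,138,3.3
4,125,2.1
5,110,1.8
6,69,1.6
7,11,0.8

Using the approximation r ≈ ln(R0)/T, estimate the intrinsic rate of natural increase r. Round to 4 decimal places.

0.8828

lx = nx/n0 = nx/150: 1, 0.92, 0.92, 0.92, 0.83333…, 0.73333…, 0.46, 0.07333…
R0 = Σ lx·mx = 0 + 2.392 + 3.496 + 3.036 + 1.75… + 1.32… + 0.736 + 0.05867… = 12.788667…
Σ x·lx·mx = 36.918667…; T = 36.918667…/12.788667… = 2.88683…
r ≈ ln(R0)/T = ln(12.788667…)/2.88683… = 0.882824… → 0.8828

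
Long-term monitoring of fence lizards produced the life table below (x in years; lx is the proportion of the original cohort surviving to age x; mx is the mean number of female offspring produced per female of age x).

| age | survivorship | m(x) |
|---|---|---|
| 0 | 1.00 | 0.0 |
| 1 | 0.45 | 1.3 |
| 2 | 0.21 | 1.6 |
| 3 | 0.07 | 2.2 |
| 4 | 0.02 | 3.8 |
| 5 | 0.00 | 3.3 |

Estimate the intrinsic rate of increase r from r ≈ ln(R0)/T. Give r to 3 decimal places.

R0 = Σ lx·mx = 0 + 0.585 + 0.336 + 0.154 + 0.076 + 0 = 1.151
Σ x·lx·mx = 2.023; T = 2.023/1.151 = 1.7576…
r ≈ ln(R0)/T = ln(1.151)/1.7576… = 0.08001… → 0.080

0.080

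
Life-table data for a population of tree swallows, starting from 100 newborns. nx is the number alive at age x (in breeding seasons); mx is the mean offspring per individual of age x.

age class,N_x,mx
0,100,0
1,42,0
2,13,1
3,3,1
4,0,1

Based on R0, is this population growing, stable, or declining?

declining

lx = nx/n0 = nx/100: 1, 0.42, 0.13, 0.03, 0
R0 = Σ lx·mx = 0 + 0 + 0.13 + 0.03 + 0 = 0.16
R0 < 1, so the population is declining.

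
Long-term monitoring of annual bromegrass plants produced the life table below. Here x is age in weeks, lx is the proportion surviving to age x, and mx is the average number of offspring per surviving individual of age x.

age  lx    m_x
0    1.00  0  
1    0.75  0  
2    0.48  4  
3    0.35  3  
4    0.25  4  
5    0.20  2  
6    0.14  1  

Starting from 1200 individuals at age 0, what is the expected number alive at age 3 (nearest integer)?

420

Expected survivors = N0 · l_3 = 1200 × 0.35 = 420 → 420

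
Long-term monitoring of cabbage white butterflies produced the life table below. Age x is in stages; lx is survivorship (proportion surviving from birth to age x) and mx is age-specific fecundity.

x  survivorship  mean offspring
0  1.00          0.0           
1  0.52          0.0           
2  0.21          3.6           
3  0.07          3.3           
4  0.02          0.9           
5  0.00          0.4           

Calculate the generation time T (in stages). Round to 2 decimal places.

lx·mx: 0, 0, 0.756, 0.231, 0.018, 0 → R0 = 1.005
x·lx·mx: 0, 0, 1.512, 0.693, 0.072, 0 → Σ = 2.277
T = 2.277 / 1.005 = 2.265672… → 2.27

2.27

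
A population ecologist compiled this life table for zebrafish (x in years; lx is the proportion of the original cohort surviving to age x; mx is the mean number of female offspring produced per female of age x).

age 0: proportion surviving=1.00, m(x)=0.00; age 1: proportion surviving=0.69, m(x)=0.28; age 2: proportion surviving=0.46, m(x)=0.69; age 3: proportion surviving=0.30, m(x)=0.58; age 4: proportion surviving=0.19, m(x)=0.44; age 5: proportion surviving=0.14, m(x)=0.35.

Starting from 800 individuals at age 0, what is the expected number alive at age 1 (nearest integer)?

552

Expected survivors = N0 · l_1 = 800 × 0.69 = 552 → 552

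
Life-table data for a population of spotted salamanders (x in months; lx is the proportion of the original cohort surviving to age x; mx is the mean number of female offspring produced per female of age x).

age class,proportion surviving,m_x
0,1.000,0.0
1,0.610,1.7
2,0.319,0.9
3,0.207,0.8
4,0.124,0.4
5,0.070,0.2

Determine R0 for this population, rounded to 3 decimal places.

1.553

lx·mx by age: 0, 1.037, 0.2871, 0.1656, 0.0496, 0.014
R0 = Σ lx·mx = 1.5533 → 1.553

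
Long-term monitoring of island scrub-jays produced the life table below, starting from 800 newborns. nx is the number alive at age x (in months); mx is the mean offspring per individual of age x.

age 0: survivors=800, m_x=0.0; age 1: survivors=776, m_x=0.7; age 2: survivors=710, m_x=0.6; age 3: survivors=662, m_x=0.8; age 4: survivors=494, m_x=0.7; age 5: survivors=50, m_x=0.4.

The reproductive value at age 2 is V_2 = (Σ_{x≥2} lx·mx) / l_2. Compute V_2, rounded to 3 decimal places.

1.861

lx = nx/n0 = nx/800: 1, 0.97, 0.8875, 0.8275, 0.6175, 0.0625
lx·mx for x ≥ 2: 0.5325, 0.662, 0.43225, 0.025 → sum = 1.65175
V_2 = 1.65175 / l_2 = 1.65175 / 0.8875 = 1.861127… → 1.861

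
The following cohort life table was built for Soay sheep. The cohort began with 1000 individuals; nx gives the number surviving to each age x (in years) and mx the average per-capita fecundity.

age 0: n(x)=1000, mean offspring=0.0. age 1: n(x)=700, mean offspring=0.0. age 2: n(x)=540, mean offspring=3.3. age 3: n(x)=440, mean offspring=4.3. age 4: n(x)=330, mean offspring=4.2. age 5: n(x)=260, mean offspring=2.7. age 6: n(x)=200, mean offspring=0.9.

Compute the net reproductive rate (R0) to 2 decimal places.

lx = nx/n0 = nx/1000: 1, 0.7, 0.54, 0.44, 0.33, 0.26, 0.2
lx·mx by age: 0, 0, 1.782, 1.892, 1.386, 0.702, 0.18
R0 = Σ lx·mx = 5.942 → 5.94

5.94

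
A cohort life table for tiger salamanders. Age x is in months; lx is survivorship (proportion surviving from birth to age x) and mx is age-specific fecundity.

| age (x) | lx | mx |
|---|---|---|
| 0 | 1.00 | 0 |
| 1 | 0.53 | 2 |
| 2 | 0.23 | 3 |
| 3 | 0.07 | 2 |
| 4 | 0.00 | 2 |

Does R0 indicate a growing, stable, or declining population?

growing

R0 = Σ lx·mx = 0 + 1.06 + 0.69 + 0.14 + 0 = 1.89
R0 > 1, so the population is growing.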